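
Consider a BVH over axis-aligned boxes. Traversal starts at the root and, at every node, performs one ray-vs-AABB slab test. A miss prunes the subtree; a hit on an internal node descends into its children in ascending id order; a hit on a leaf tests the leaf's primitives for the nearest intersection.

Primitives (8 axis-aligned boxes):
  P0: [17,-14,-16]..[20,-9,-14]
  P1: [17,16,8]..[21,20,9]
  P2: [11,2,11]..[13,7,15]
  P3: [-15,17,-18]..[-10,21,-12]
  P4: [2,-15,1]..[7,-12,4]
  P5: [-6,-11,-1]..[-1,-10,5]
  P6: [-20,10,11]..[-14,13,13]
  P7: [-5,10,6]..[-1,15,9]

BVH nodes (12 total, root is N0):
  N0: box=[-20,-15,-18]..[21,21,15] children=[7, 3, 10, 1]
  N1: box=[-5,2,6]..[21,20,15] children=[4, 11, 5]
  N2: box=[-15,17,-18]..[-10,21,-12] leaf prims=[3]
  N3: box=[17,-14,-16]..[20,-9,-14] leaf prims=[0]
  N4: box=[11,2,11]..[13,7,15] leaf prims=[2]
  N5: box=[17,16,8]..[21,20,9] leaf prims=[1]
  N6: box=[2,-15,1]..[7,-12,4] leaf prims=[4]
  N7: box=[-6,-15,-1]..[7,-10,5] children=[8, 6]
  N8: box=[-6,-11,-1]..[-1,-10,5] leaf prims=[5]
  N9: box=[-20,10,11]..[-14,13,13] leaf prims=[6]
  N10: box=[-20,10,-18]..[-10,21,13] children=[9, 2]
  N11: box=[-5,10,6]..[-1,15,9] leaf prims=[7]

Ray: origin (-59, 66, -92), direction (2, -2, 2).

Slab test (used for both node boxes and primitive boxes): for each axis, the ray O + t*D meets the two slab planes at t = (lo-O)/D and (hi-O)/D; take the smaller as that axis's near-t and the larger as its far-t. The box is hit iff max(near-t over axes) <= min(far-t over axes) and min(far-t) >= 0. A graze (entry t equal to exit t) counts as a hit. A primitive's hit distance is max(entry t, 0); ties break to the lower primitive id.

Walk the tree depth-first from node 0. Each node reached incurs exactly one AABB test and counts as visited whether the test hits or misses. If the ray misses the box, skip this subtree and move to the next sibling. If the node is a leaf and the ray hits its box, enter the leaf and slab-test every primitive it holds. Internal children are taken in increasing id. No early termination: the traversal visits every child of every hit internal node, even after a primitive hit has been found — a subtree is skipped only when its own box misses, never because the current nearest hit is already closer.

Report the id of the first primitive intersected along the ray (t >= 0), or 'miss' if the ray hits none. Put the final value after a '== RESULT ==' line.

Traverse from the root:
N0 x:[39/2,40] y:[45/2,81/2] z:[37,107/2] -> hit [37,40], descend [1, 3, 7, 10]
  N1 x:[27,40] y:[23,32] z:[49,107/2] -> miss, prune
  N3 x:[38,79/2] y:[75/2,40] z:[38,39] -> hit [38,39] leaf, test {P0@t=38}
  N7 x:[53/2,33] y:[38,81/2] z:[91/2,97/2] -> miss, prune
  N10 x:[39/2,49/2] y:[45/2,28] z:[37,105/2] -> miss, prune

order=[0, 1, 3, 7, 10]  |boxes|=5  |leaves|=1  hit=P0

== RESULT ==
0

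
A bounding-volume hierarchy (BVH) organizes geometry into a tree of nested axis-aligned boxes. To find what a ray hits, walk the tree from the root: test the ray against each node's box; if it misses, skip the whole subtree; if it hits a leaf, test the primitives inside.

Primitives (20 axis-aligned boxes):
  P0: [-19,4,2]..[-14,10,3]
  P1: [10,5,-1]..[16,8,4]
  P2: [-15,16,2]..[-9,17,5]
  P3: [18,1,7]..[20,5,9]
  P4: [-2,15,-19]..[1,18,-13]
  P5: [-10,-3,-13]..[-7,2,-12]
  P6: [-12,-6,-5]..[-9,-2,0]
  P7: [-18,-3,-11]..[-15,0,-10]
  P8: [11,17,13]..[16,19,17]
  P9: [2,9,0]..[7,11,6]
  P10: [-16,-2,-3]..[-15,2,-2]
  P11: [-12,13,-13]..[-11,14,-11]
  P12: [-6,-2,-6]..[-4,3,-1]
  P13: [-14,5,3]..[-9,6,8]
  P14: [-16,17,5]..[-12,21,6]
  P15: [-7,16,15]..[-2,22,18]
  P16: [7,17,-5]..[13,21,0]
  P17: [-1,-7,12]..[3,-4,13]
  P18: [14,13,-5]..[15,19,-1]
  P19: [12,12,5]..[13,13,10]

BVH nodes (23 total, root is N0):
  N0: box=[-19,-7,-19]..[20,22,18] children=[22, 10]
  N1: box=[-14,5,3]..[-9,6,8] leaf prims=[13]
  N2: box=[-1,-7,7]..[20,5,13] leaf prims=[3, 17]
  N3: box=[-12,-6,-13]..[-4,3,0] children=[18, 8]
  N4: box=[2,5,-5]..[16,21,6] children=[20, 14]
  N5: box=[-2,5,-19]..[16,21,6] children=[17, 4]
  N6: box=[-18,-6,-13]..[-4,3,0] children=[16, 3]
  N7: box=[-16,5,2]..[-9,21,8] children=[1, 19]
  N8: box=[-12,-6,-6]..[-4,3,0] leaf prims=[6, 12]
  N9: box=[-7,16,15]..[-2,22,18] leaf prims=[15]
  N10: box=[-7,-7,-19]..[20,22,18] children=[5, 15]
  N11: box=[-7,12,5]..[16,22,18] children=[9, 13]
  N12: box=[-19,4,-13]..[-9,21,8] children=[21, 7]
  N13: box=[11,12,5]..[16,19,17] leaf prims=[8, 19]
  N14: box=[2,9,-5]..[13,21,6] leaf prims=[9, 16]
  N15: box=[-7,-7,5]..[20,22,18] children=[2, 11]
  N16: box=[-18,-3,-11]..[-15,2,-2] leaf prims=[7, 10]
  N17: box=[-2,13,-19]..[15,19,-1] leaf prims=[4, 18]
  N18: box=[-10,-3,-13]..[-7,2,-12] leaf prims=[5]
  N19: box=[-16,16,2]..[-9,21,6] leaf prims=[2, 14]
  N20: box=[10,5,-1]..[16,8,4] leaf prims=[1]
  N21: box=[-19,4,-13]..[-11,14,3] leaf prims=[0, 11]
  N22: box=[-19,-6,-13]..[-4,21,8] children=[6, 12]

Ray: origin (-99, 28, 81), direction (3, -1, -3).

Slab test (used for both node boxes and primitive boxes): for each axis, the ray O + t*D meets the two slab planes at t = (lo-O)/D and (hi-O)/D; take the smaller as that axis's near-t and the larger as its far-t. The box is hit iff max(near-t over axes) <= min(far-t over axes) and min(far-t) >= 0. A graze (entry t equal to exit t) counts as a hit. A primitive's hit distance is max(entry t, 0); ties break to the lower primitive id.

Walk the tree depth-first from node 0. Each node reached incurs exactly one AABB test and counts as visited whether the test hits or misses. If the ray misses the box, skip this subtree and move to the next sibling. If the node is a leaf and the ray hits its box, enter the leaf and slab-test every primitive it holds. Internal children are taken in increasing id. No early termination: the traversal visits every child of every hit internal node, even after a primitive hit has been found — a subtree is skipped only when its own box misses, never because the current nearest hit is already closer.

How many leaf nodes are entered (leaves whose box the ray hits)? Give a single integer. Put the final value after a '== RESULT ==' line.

Trace the traversal:
N0 x:[80/3,119/3] y:[6,35] z:[21,100/3] -> hit [80/3,100/3], descend [10, 22]
  N10 x:[92/3,119/3] y:[6,35] z:[21,100/3] -> hit [92/3,100/3], descend [5, 15]
    N5 x:[97/3,115/3] y:[7,23] z:[25,100/3] -> miss, prune
    N15 x:[92/3,119/3] y:[6,35] z:[21,76/3] -> miss, prune
  N22 x:[80/3,95/3] y:[7,34] z:[73/3,94/3] -> hit [80/3,94/3], descend [6, 12]
    N6 x:[27,95/3] y:[25,34] z:[27,94/3] -> hit [27,94/3], descend [3, 16]
      N3 x:[29,95/3] y:[25,34] z:[27,94/3] -> hit [29,94/3], descend [8, 18]
        N8 x:[29,95/3] y:[25,34] z:[27,29] -> hit [29,29] leaf, test {P6(miss), P12(miss)}
        N18 x:[89/3,92/3] y:[26,31] z:[31,94/3] -> miss, prune
      N16 x:[27,28] y:[26,31] z:[83/3,92/3] -> hit [83/3,28] leaf, test {P7(miss), P10@t=83/3}
    N12 x:[80/3,30] y:[7,24] z:[73/3,94/3] -> miss, prune

11 AABB tests over nodes [0, 10, 5, 15, 22, 6, 3, 8, 18, 16, 12]; 2 leaves entered; closest P10.

== RESULT ==
2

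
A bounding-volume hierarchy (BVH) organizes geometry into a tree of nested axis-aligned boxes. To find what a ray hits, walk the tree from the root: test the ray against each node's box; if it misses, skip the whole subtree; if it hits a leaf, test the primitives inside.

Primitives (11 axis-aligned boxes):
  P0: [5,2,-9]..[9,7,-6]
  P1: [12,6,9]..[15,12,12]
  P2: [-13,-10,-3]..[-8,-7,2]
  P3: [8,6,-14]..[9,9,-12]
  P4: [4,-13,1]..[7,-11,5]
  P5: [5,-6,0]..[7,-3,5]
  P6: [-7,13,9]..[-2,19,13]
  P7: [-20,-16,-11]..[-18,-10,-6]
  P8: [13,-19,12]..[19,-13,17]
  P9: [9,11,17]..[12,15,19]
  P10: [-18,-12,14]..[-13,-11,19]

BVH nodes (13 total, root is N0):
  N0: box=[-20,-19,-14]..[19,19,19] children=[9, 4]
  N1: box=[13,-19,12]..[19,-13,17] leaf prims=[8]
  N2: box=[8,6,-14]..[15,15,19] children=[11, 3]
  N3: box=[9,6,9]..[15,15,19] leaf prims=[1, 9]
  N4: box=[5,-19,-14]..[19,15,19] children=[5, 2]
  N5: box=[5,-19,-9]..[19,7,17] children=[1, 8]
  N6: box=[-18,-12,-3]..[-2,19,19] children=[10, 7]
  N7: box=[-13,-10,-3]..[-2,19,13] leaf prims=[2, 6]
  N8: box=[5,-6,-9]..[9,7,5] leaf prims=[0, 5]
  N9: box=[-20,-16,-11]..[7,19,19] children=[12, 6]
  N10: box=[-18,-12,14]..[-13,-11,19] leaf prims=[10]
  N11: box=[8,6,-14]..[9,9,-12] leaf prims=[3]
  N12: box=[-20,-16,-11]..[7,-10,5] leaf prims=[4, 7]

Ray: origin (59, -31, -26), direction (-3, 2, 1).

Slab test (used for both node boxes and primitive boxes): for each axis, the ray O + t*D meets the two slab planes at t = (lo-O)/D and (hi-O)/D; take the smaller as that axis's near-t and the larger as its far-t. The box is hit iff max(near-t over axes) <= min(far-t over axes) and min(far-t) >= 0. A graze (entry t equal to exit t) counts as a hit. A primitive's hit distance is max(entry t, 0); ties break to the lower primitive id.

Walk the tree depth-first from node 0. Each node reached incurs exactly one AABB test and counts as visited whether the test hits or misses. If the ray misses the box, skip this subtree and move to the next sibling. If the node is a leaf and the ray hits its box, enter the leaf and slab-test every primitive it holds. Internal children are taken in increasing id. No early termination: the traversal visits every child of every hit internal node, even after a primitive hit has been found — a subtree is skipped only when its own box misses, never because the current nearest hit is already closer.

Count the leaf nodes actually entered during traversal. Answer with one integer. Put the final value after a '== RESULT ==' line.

Walk:
N0 x:[40/3,79/3] y:[6,25] z:[12,45] -> hit [40/3,25], descend [4, 9]
  N4 x:[40/3,18] y:[6,23] z:[12,45] -> hit [40/3,18], descend [2, 5]
    N2 x:[44/3,17] y:[37/2,23] z:[12,45] -> miss, prune
    N5 x:[40/3,18] y:[6,19] z:[17,43] -> hit [17,18], descend [1, 8]
      N1 x:[40/3,46/3] y:[6,9] z:[38,43] -> miss, prune
      N8 x:[50/3,18] y:[25/2,19] z:[17,31] -> hit [17,18] leaf, test {P0@t=17, P5(miss)}
  N9 x:[52/3,79/3] y:[15/2,25] z:[15,45] -> hit [52/3,25], descend [6, 12]
    N6 x:[61/3,77/3] y:[19/2,25] z:[23,45] -> hit [23,25], descend [7, 10]
      N7 x:[61/3,24] y:[21/2,25] z:[23,39] -> hit [23,24] leaf, test {P2(miss), P6(miss)}
      N10 x:[24,77/3] y:[19/2,10] z:[40,45] -> miss, prune
    N12 x:[52/3,79/3] y:[15/2,21/2] z:[15,31] -> miss, prune

order=[0, 4, 2, 5, 1, 8, 9, 6, 7, 10, 12]  |boxes|=11  |leaves|=2  hit=P0

== RESULT ==
2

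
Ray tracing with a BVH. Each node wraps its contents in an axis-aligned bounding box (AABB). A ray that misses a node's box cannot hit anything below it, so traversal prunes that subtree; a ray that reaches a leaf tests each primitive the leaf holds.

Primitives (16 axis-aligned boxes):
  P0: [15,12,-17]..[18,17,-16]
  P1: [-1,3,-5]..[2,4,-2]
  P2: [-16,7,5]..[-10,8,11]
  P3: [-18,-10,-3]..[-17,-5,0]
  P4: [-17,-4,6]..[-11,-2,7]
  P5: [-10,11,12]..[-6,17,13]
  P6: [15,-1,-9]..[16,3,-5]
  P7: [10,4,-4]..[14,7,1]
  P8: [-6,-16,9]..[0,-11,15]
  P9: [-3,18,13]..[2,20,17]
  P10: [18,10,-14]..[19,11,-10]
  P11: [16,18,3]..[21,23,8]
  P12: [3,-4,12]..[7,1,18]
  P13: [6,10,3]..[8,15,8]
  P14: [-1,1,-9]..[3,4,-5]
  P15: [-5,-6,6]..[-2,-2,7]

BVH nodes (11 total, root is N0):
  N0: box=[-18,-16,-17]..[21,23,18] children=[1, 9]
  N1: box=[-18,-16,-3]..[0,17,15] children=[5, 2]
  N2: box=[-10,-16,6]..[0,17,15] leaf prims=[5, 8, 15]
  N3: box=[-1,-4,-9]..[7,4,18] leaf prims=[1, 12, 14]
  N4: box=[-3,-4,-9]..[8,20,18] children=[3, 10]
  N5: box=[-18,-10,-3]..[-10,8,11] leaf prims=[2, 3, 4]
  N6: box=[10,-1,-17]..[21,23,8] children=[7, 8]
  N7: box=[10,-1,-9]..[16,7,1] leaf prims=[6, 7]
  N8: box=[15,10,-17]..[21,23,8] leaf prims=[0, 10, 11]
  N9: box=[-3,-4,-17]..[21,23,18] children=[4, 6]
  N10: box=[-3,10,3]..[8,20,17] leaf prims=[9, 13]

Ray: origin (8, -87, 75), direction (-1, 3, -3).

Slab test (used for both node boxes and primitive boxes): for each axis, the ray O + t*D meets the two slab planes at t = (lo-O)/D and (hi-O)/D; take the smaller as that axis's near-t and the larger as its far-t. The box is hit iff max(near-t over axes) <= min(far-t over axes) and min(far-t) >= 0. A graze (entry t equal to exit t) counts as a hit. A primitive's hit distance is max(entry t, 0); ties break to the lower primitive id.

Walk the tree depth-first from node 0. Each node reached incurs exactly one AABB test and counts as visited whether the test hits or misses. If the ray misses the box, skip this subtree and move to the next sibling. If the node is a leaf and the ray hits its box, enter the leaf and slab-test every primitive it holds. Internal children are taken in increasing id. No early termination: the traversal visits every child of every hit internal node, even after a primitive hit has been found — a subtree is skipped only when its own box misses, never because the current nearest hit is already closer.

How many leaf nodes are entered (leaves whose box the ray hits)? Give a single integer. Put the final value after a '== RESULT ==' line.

Walk:
N0 x:[-13,26] y:[71/3,110/3] z:[19,92/3] -> hit [71/3,26], descend [1, 9]
  N1 x:[8,26] y:[71/3,104/3] z:[20,26] -> hit [71/3,26], descend [2, 5]
    N2 x:[8,18] y:[71/3,104/3] z:[20,23] -> miss, prune
    N5 x:[18,26] y:[77/3,95/3] z:[64/3,26] -> hit [77/3,26] leaf, test {P2(miss), P3@t=77/3, P4(miss)}
  N9 x:[-13,11] y:[83/3,110/3] z:[19,92/3] -> miss, prune

order=[0, 1, 2, 5, 9]  |boxes|=5  |leaves|=1  hit=P3

== RESULT ==
1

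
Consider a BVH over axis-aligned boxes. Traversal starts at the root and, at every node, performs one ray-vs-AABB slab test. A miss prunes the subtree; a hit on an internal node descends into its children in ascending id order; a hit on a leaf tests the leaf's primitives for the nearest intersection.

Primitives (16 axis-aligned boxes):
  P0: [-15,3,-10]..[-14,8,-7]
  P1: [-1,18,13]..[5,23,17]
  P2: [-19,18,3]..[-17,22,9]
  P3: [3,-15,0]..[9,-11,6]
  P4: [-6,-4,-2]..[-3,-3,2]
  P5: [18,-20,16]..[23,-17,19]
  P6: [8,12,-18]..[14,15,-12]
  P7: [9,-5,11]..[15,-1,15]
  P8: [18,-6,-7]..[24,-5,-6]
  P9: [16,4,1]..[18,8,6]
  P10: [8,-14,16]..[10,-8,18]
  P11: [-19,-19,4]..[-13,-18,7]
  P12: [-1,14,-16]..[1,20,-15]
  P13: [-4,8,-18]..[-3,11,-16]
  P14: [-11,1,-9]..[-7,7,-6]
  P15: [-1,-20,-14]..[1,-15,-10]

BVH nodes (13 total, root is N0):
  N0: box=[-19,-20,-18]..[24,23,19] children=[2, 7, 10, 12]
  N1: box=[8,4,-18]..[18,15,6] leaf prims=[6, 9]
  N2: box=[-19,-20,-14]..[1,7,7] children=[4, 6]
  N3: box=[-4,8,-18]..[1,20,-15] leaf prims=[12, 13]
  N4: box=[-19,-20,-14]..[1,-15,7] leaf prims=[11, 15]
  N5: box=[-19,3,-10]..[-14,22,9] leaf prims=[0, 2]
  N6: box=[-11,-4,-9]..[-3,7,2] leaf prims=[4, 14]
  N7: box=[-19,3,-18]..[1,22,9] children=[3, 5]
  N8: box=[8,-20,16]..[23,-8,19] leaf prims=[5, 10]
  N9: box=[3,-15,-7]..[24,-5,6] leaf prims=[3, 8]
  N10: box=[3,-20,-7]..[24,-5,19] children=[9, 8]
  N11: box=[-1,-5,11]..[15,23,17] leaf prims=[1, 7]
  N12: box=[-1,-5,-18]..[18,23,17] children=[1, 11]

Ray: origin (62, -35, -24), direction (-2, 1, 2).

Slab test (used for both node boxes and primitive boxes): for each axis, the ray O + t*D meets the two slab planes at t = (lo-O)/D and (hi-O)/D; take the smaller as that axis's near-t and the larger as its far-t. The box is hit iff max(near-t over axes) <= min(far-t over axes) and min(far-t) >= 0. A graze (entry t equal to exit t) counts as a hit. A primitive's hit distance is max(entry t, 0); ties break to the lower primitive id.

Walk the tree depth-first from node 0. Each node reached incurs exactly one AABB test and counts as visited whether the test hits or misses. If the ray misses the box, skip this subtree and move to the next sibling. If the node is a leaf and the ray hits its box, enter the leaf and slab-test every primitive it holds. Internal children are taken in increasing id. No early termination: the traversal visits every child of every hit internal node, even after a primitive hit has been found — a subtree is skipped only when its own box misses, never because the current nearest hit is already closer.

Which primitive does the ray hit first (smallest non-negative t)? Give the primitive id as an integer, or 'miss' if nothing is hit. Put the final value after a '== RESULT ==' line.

Walk:
N0 x:[19,81/2] y:[15,58] z:[3,43/2] -> hit [19,43/2], descend [2, 7, 10, 12]
  N2 x:[61/2,81/2] y:[15,42] z:[5,31/2] -> miss, prune
  N7 x:[61/2,81/2] y:[38,57] z:[3,33/2] -> miss, prune
  N10 x:[19,59/2] y:[15,30] z:[17/2,43/2] -> hit [19,43/2], descend [8, 9]
    N8 x:[39/2,27] y:[15,27] z:[20,43/2] -> hit [20,43/2] leaf, test {P5(miss), P10(miss)}
    N9 x:[19,59/2] y:[20,30] z:[17/2,15] -> miss, prune
  N12 x:[22,63/2] y:[30,58] z:[3,41/2] -> miss, prune

order=[0, 2, 7, 10, 8, 9, 12]  |boxes|=7  |leaves|=1  hit=miss

== RESULT ==
miss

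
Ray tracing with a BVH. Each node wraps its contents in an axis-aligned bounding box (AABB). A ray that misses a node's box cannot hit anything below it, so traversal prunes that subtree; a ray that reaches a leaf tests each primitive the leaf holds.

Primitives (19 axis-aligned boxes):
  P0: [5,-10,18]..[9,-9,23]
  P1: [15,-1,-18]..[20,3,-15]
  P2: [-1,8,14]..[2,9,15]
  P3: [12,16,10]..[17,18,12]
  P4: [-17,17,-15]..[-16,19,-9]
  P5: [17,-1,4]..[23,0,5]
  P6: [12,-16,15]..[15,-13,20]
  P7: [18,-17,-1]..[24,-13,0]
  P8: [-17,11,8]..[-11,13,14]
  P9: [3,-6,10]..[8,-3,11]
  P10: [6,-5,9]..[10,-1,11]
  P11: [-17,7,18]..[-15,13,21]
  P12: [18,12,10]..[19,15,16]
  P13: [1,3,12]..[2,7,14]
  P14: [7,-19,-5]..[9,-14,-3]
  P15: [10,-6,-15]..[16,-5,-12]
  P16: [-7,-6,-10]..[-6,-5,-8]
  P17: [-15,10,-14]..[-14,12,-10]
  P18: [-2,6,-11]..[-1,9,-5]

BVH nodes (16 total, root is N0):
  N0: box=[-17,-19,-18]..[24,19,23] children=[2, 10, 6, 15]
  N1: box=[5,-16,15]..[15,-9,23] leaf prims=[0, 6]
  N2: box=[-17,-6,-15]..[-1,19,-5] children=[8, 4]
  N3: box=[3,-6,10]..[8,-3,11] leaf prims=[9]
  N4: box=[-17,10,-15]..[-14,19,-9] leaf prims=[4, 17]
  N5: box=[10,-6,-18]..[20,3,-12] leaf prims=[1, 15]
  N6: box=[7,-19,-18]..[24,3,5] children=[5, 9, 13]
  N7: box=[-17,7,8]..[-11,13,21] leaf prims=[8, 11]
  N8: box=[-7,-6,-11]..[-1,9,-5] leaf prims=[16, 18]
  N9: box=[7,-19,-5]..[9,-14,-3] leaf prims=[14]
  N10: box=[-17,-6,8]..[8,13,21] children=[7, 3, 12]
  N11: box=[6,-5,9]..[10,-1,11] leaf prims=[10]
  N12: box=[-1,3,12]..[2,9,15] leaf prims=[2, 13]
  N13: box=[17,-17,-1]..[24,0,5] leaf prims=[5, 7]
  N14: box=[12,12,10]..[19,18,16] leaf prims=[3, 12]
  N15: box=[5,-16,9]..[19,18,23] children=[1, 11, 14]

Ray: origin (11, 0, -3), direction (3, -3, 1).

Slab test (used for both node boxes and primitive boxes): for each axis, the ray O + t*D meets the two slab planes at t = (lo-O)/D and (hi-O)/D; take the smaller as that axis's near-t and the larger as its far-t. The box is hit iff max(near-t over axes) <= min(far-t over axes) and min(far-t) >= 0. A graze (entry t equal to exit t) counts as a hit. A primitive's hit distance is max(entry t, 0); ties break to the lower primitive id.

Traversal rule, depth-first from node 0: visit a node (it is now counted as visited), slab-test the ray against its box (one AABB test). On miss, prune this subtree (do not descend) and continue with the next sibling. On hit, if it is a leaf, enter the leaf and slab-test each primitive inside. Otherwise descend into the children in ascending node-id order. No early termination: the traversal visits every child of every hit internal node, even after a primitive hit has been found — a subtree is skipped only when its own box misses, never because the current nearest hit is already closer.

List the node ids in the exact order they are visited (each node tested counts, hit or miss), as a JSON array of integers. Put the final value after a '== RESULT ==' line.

Traverse from the root:
N0 x:[-28/3,13/3] y:[-19/3,19/3] z:[-15,26] -> hit [-19/3,13/3], descend [2, 6, 10, 15]
  N2 x:[-28/3,-4] y:[-19/3,2] z:[-12,-2] -> miss, prune
  N6 x:[-4/3,13/3] y:[-1,19/3] z:[-15,8] -> hit [-1,13/3], descend [5, 9, 13]
    N5 x:[-1/3,3] y:[-1,2] z:[-15,-9] -> miss, prune
    N9 x:[-4/3,-2/3] y:[14/3,19/3] z:[-2,0] -> miss, prune
    N13 x:[2,13/3] y:[0,17/3] z:[2,8] -> hit [2,13/3] leaf, test {P5(miss), P7(miss)}
  N10 x:[-28/3,-1] y:[-13/3,2] z:[11,24] -> miss, prune
  N15 x:[-2,8/3] y:[-6,16/3] z:[12,26] -> miss, prune

Summary -> nodes [0, 2, 6, 5, 9, 13, 10, 15]; box-tests=8; leaf-entries=1; first=miss

== RESULT ==
[0, 2, 6, 5, 9, 13, 10, 15]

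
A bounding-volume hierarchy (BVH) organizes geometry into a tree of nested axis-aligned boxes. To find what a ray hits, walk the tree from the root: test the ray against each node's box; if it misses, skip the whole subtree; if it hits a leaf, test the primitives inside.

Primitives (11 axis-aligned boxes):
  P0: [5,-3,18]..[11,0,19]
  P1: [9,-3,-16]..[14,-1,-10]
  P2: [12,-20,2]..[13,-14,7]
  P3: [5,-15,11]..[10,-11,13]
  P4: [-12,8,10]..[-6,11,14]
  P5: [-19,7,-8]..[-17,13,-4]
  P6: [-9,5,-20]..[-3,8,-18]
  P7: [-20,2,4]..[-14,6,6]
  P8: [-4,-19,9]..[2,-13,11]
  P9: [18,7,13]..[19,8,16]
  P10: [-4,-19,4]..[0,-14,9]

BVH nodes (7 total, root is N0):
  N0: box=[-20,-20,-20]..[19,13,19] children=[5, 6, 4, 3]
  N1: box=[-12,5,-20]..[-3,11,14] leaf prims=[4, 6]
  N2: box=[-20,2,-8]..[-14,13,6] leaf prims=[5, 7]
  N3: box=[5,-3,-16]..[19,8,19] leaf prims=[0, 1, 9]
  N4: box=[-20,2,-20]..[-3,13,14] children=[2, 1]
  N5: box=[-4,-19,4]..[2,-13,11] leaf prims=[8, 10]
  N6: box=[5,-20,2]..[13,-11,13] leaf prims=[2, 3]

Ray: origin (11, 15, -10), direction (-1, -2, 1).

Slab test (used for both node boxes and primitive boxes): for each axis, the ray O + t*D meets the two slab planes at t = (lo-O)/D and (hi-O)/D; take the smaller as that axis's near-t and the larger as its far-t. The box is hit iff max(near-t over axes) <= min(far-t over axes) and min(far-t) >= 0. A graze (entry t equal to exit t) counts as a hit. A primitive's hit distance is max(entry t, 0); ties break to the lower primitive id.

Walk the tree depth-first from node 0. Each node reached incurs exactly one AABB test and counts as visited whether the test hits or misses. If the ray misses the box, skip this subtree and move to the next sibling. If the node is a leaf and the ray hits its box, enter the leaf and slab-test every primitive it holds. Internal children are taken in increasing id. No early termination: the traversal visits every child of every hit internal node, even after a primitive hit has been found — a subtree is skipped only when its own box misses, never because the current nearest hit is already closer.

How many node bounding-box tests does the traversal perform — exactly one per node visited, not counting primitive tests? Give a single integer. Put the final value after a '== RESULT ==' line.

Walk:
N0 x:[-8,31] y:[1,35/2] z:[-10,29] -> hit [1,35/2], descend [3, 4, 5, 6]
  N3 x:[-8,6] y:[7/2,9] z:[-6,29] -> hit [7/2,6] leaf, test {P0(miss), P1(miss), P9(miss)}
  N4 x:[14,31] y:[1,13/2] z:[-10,24] -> miss, prune
  N5 x:[9,15] y:[14,17] z:[14,21] -> hit [14,15] leaf, test {P8(miss), P10@t=29/2}
  N6 x:[-2,6] y:[13,35/2] z:[12,23] -> miss, prune

order=[0, 3, 4, 5, 6]  |boxes|=5  |leaves|=2  hit=P10

== RESULT ==
5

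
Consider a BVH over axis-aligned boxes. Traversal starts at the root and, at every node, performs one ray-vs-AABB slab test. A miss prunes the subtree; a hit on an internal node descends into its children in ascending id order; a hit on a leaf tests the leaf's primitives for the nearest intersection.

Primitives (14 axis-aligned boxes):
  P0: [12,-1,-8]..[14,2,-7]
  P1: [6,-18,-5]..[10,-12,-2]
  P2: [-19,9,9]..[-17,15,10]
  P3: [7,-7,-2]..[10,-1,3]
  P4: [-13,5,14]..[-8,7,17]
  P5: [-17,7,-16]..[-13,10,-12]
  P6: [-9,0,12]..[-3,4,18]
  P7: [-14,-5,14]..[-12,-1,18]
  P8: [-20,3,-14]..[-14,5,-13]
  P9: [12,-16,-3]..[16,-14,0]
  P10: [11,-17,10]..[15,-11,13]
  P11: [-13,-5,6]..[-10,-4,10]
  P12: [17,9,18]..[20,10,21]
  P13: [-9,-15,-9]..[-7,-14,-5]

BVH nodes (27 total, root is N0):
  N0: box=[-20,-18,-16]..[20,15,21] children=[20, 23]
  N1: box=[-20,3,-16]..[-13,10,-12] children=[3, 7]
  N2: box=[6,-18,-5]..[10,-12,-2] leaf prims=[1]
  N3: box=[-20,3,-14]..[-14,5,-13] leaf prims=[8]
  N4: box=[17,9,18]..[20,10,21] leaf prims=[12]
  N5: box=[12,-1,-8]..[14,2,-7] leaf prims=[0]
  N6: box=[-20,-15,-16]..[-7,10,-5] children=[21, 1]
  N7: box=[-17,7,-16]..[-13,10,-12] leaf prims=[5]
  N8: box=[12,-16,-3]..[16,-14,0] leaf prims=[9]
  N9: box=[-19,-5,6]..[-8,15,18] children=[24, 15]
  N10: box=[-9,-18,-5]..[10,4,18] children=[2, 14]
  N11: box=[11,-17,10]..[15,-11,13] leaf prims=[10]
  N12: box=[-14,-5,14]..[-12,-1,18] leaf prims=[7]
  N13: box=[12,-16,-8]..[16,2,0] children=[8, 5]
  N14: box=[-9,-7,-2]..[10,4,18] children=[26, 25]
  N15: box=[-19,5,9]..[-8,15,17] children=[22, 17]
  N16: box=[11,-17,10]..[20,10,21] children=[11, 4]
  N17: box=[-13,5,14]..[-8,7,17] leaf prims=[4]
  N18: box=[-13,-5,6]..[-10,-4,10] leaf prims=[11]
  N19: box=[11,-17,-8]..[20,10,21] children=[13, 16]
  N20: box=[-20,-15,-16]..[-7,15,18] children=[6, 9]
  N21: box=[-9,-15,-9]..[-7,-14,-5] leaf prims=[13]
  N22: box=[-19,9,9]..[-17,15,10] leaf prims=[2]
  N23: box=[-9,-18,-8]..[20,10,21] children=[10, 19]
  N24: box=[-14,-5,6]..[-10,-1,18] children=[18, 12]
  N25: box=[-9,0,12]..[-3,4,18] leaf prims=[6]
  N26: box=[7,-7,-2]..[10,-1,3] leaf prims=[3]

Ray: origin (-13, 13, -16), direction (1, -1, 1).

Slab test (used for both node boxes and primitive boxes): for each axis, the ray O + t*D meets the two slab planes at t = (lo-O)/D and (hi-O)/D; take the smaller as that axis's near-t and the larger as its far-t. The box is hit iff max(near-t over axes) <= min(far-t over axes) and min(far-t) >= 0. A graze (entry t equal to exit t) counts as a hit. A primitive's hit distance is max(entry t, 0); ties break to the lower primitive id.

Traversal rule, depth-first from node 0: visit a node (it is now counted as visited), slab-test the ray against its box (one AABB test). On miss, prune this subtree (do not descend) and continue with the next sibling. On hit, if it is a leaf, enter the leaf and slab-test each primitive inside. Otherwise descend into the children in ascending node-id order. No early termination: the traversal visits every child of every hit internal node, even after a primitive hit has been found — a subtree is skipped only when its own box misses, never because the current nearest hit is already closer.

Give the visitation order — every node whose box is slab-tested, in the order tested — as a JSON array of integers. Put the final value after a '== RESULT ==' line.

Traverse from the root:
N0 x:[-7,33] y:[-2,31] z:[0,37] -> hit [0,31], descend [20, 23]
  N20 x:[-7,6] y:[-2,28] z:[0,34] -> hit [0,6], descend [6, 9]
    N6 x:[-7,6] y:[3,28] z:[0,11] -> hit [3,6], descend [1, 21]
      N1 x:[-7,0] y:[3,10] z:[0,4] -> miss, prune
      N21 x:[4,6] y:[27,28] z:[7,11] -> miss, prune
    N9 x:[-6,5] y:[-2,18] z:[22,34] -> miss, prune
  N23 x:[4,33] y:[3,31] z:[8,37] -> hit [8,31], descend [10, 19]
    N10 x:[4,23] y:[9,31] z:[11,34] -> hit [11,23], descend [2, 14]
      N2 x:[19,23] y:[25,31] z:[11,14] -> miss, prune
      N14 x:[4,23] y:[9,20] z:[14,34] -> hit [14,20], descend [25, 26]
        N25 x:[4,10] y:[9,13] z:[28,34] -> miss, prune
        N26 x:[20,23] y:[14,20] z:[14,19] -> miss, prune
    N19 x:[24,33] y:[3,30] z:[8,37] -> hit [24,30], descend [13, 16]
      N13 x:[25,29] y:[11,29] z:[8,16] -> miss, prune
      N16 x:[24,33] y:[3,30] z:[26,37] -> hit [26,30], descend [4, 11]
        N4 x:[30,33] y:[3,4] z:[34,37] -> miss, prune
        N11 x:[24,28] y:[24,30] z:[26,29] -> hit [26,28] leaf, test {P10@t=26}

order=[0, 20, 6, 1, 21, 9, 23, 10, 2, 14, 25, 26, 19, 13, 16, 4, 11]  |boxes|=17  |leaves|=1  hit=P10

== RESULT ==
[0, 20, 6, 1, 21, 9, 23, 10, 2, 14, 25, 26, 19, 13, 16, 4, 11]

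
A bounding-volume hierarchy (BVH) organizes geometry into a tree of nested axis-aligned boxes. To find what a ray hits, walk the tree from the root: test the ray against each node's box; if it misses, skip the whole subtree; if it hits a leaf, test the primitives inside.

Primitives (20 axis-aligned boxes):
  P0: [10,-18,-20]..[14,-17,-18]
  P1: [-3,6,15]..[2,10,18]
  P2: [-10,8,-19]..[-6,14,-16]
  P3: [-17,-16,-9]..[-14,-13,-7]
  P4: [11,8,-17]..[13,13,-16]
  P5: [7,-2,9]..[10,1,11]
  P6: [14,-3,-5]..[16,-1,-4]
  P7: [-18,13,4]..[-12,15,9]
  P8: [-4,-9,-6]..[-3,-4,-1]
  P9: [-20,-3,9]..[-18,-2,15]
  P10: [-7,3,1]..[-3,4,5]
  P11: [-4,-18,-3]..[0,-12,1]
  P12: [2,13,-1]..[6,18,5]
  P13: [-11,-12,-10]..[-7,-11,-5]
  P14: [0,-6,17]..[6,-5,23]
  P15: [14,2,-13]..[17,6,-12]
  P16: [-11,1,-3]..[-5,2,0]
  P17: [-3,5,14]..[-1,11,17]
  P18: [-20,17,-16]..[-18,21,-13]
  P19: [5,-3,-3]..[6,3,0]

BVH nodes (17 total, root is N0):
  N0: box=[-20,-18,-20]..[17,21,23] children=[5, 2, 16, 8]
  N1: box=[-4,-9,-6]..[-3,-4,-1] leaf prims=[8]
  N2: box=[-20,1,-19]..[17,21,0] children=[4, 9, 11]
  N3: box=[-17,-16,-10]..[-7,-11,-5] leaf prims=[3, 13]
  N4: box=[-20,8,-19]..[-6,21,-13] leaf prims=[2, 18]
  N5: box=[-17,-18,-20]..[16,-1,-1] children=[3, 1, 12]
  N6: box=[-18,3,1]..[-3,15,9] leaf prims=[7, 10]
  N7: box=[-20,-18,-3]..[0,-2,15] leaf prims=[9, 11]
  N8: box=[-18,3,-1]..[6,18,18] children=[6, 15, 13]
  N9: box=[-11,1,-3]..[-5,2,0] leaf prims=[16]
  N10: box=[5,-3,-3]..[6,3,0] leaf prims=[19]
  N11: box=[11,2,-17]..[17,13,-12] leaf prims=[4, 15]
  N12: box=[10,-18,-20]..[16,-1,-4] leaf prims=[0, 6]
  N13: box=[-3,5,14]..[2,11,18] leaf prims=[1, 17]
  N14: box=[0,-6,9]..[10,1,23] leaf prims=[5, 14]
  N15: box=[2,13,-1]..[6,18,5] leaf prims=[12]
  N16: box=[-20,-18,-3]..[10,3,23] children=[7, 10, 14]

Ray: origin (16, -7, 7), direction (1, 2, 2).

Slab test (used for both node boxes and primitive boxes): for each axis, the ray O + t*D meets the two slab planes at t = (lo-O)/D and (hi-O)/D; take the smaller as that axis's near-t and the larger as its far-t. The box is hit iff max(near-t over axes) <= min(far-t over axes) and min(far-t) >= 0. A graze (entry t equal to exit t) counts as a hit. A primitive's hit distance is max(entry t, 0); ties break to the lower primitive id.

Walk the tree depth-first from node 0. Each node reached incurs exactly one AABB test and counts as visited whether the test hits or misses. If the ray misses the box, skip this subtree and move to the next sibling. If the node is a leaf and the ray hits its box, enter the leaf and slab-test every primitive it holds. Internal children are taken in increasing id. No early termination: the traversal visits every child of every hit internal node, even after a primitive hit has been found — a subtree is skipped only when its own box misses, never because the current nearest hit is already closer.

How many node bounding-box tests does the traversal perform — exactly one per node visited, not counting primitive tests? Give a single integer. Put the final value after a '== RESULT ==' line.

Walk:
N0 x:[-36,1] y:[-11/2,14] z:[-27/2,8] -> hit [-11/2,1], descend [2, 5, 8, 16]
  N2 x:[-36,1] y:[4,14] z:[-13,-7/2] -> miss, prune
  N5 x:[-33,0] y:[-11/2,3] z:[-27/2,-4] -> miss, prune
  N8 x:[-34,-10] y:[5,25/2] z:[-4,11/2] -> miss, prune
  N16 x:[-36,-6] y:[-11/2,5] z:[-5,8] -> miss, prune

Visited [0, 2, 5, 8, 16]. Tests: 5 box, 0 leaf. Nearest: miss.

== RESULT ==
5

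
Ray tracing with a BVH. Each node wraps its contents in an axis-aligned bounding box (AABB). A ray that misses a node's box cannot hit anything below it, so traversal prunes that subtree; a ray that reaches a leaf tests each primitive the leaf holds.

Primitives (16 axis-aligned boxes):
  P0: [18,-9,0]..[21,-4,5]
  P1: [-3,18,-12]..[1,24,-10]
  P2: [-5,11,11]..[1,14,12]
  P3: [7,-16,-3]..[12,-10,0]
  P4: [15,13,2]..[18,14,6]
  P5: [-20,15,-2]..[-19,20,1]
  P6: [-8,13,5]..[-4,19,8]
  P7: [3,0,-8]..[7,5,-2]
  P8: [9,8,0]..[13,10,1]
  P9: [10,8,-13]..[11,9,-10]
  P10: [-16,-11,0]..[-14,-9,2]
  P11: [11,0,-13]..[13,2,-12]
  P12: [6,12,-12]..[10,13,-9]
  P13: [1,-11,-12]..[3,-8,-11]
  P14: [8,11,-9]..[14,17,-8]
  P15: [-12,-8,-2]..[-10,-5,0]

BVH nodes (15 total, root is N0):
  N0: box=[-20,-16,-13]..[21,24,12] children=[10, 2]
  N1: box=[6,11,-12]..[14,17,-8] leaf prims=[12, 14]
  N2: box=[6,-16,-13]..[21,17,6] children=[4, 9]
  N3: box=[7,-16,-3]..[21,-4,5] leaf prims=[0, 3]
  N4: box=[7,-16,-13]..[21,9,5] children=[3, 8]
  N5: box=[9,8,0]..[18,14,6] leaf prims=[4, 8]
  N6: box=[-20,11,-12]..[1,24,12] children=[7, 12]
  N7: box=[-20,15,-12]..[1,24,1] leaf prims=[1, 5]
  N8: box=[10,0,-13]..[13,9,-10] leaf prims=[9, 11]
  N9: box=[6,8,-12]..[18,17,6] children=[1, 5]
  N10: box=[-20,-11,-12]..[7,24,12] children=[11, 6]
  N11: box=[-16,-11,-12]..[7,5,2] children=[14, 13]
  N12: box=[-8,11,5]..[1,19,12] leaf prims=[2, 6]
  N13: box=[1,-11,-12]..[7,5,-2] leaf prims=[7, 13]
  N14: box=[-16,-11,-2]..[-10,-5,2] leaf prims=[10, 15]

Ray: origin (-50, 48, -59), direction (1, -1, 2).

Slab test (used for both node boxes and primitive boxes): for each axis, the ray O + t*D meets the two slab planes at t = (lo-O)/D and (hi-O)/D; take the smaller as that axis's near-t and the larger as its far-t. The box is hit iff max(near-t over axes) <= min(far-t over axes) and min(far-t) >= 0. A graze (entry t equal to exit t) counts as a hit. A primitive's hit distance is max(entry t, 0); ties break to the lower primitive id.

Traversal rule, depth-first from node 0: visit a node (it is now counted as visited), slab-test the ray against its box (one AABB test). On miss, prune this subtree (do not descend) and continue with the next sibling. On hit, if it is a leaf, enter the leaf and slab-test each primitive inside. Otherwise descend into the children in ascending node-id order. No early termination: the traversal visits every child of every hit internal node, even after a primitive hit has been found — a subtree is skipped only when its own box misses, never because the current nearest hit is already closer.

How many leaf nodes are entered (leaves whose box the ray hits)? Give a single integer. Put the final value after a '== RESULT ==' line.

Trace the traversal:
N0 x:[30,71] y:[24,64] z:[23,71/2] -> hit [30,71/2], descend [2, 10]
  N2 x:[56,71] y:[31,64] z:[23,65/2] -> miss, prune
  N10 x:[30,57] y:[24,59] z:[47/2,71/2] -> hit [30,71/2], descend [6, 11]
    N6 x:[30,51] y:[24,37] z:[47/2,71/2] -> hit [30,71/2], descend [7, 12]
      N7 x:[30,51] y:[24,33] z:[47/2,30] -> hit [30,30] leaf, test {P1(miss), P5@t=30}
      N12 x:[42,51] y:[29,37] z:[32,71/2] -> miss, prune
    N11 x:[34,57] y:[43,59] z:[47/2,61/2] -> miss, prune

Visited [0, 2, 10, 6, 7, 12, 11]. Tests: 7 box, 1 leaf. Nearest: P5.

== RESULT ==
1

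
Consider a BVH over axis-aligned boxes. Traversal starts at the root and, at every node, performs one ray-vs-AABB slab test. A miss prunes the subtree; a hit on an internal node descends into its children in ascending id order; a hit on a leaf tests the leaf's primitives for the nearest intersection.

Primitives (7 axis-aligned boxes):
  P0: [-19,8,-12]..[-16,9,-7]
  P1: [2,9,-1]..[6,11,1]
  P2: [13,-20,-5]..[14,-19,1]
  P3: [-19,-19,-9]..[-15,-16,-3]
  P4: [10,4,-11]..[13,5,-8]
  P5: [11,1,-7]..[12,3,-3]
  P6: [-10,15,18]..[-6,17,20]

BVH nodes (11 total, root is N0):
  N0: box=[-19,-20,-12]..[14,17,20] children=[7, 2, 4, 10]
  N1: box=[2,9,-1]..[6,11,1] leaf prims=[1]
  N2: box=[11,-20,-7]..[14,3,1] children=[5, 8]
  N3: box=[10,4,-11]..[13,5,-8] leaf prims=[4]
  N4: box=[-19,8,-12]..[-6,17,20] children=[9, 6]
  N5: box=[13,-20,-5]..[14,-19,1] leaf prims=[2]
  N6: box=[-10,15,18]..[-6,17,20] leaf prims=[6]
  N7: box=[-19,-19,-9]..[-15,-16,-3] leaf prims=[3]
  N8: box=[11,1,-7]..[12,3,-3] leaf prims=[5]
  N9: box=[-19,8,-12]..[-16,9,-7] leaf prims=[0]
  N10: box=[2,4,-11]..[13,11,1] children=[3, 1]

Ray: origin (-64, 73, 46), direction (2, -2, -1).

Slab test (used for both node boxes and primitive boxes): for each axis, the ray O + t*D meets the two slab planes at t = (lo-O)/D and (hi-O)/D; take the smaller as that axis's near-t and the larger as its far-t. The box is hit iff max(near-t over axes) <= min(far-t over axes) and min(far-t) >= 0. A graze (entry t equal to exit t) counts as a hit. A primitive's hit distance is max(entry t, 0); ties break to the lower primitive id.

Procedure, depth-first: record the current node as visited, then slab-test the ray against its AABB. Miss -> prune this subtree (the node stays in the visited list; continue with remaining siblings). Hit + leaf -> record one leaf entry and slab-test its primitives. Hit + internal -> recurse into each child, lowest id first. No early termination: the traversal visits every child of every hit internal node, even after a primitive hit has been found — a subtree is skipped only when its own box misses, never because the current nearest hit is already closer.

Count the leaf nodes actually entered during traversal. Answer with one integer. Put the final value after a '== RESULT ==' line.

Traverse from the root:
N0 x:[45/2,39] y:[28,93/2] z:[26,58] -> hit [28,39], descend [2, 4, 7, 10]
  N2 x:[75/2,39] y:[35,93/2] z:[45,53] -> miss, prune
  N4 x:[45/2,29] y:[28,65/2] z:[26,58] -> hit [28,29], descend [6, 9]
    N6 x:[27,29] y:[28,29] z:[26,28] -> hit [28,28] leaf, test {P6@t=28}
    N9 x:[45/2,24] y:[32,65/2] z:[53,58] -> miss, prune
  N7 x:[45/2,49/2] y:[89/2,46] z:[49,55] -> miss, prune
  N10 x:[33,77/2] y:[31,69/2] z:[45,57] -> miss, prune

7 AABB tests over nodes [0, 2, 4, 6, 9, 7, 10]; 1 leaf entered; closest P6.

== RESULT ==
1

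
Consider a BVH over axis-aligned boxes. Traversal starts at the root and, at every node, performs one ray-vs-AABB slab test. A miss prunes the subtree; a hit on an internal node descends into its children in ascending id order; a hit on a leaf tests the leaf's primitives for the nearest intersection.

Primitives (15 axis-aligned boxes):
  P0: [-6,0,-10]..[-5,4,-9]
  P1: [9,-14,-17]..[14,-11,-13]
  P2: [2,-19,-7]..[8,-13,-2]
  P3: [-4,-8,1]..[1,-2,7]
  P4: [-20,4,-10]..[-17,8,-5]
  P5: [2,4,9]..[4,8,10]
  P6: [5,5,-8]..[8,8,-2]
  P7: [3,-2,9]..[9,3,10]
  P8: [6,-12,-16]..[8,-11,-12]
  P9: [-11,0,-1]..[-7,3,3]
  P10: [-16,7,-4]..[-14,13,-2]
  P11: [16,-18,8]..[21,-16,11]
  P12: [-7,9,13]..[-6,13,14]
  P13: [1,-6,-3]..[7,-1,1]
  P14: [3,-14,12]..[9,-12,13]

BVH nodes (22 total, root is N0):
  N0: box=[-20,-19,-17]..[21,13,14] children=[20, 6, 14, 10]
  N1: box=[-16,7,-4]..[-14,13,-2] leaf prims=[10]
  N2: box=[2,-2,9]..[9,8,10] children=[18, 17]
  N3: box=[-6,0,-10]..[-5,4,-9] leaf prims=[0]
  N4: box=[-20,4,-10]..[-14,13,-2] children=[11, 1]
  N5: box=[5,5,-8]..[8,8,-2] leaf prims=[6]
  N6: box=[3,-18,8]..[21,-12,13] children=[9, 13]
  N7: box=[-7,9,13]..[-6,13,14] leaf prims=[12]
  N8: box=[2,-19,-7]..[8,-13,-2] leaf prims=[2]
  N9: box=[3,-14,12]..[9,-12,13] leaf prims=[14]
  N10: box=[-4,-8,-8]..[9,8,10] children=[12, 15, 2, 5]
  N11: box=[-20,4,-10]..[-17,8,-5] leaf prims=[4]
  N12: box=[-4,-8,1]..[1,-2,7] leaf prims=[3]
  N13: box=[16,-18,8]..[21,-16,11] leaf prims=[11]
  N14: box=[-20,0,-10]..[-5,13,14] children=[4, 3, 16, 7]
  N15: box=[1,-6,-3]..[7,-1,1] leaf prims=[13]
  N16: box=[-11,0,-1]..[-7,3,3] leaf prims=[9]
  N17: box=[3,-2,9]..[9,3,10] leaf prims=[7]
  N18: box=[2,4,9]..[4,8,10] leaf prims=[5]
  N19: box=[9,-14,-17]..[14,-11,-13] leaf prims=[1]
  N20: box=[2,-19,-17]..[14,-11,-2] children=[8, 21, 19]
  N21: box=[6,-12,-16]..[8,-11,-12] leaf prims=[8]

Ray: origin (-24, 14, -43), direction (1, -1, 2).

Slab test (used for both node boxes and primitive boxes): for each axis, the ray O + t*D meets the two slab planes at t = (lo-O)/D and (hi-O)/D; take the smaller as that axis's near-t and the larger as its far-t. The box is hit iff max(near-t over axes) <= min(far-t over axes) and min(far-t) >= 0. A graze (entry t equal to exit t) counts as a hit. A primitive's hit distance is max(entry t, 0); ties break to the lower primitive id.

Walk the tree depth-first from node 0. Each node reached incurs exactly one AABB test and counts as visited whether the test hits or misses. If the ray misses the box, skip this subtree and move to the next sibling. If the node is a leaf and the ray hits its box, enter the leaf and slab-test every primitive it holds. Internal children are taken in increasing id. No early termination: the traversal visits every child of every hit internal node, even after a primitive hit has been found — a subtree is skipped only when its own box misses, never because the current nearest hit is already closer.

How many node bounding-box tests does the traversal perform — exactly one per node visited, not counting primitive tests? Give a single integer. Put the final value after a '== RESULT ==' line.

Traverse from the root:
N0 x:[4,45] y:[1,33] z:[13,57/2] -> hit [13,57/2], descend [6, 10, 14, 20]
  N6 x:[27,45] y:[26,32] z:[51/2,28] -> hit [27,28], descend [9, 13]
    N9 x:[27,33] y:[26,28] z:[55/2,28] -> hit [55/2,28] leaf, test {P14@t=55/2}
    N13 x:[40,45] y:[30,32] z:[51/2,27] -> miss, prune
  N10 x:[20,33] y:[6,22] z:[35/2,53/2] -> hit [20,22], descend [2, 5, 12, 15]
    N2 x:[26,33] y:[6,16] z:[26,53/2] -> miss, prune
    N5 x:[29,32] y:[6,9] z:[35/2,41/2] -> miss, prune
    N12 x:[20,25] y:[16,22] z:[22,25] -> hit [22,22] leaf, test {P3@t=22}
    N15 x:[25,31] y:[15,20] z:[20,22] -> miss, prune
  N14 x:[4,19] y:[1,14] z:[33/2,57/2] -> miss, prune
  N20 x:[26,38] y:[25,33] z:[13,41/2] -> miss, prune

Summary -> nodes [0, 6, 9, 13, 10, 2, 5, 12, 15, 14, 20]; box-tests=11; leaf-entries=2; first=P3

== RESULT ==
11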